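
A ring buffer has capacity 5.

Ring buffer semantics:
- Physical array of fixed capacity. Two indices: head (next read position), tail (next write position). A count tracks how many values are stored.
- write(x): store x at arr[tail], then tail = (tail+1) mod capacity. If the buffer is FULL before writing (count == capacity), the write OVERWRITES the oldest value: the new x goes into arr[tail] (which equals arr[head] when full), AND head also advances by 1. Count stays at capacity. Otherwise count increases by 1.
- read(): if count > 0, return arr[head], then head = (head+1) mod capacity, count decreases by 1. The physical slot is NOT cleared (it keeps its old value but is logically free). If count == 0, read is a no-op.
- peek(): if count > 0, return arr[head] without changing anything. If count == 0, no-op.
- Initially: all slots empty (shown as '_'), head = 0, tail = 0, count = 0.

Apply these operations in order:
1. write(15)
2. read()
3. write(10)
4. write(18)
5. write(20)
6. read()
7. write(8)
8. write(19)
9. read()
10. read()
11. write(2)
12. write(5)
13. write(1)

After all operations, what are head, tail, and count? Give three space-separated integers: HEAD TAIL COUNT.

Answer: 4 4 5

Derivation:
After op 1 (write(15)): arr=[15 _ _ _ _] head=0 tail=1 count=1
After op 2 (read()): arr=[15 _ _ _ _] head=1 tail=1 count=0
After op 3 (write(10)): arr=[15 10 _ _ _] head=1 tail=2 count=1
After op 4 (write(18)): arr=[15 10 18 _ _] head=1 tail=3 count=2
After op 5 (write(20)): arr=[15 10 18 20 _] head=1 tail=4 count=3
After op 6 (read()): arr=[15 10 18 20 _] head=2 tail=4 count=2
After op 7 (write(8)): arr=[15 10 18 20 8] head=2 tail=0 count=3
After op 8 (write(19)): arr=[19 10 18 20 8] head=2 tail=1 count=4
After op 9 (read()): arr=[19 10 18 20 8] head=3 tail=1 count=3
After op 10 (read()): arr=[19 10 18 20 8] head=4 tail=1 count=2
After op 11 (write(2)): arr=[19 2 18 20 8] head=4 tail=2 count=3
After op 12 (write(5)): arr=[19 2 5 20 8] head=4 tail=3 count=4
After op 13 (write(1)): arr=[19 2 5 1 8] head=4 tail=4 count=5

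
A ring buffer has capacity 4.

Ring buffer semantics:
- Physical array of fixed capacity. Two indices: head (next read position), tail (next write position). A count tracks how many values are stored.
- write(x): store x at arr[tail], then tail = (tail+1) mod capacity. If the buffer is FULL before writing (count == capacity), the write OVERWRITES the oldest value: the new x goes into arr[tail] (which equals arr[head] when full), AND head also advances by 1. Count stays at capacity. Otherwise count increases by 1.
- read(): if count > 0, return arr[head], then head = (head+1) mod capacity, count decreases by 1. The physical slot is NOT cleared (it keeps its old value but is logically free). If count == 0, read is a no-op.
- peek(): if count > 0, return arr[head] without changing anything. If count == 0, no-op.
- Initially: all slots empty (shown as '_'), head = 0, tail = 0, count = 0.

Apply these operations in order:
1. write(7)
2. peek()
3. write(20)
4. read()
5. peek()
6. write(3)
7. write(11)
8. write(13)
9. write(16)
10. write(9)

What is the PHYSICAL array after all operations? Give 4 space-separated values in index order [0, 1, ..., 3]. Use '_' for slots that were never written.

After op 1 (write(7)): arr=[7 _ _ _] head=0 tail=1 count=1
After op 2 (peek()): arr=[7 _ _ _] head=0 tail=1 count=1
After op 3 (write(20)): arr=[7 20 _ _] head=0 tail=2 count=2
After op 4 (read()): arr=[7 20 _ _] head=1 tail=2 count=1
After op 5 (peek()): arr=[7 20 _ _] head=1 tail=2 count=1
After op 6 (write(3)): arr=[7 20 3 _] head=1 tail=3 count=2
After op 7 (write(11)): arr=[7 20 3 11] head=1 tail=0 count=3
After op 8 (write(13)): arr=[13 20 3 11] head=1 tail=1 count=4
After op 9 (write(16)): arr=[13 16 3 11] head=2 tail=2 count=4
After op 10 (write(9)): arr=[13 16 9 11] head=3 tail=3 count=4

Answer: 13 16 9 11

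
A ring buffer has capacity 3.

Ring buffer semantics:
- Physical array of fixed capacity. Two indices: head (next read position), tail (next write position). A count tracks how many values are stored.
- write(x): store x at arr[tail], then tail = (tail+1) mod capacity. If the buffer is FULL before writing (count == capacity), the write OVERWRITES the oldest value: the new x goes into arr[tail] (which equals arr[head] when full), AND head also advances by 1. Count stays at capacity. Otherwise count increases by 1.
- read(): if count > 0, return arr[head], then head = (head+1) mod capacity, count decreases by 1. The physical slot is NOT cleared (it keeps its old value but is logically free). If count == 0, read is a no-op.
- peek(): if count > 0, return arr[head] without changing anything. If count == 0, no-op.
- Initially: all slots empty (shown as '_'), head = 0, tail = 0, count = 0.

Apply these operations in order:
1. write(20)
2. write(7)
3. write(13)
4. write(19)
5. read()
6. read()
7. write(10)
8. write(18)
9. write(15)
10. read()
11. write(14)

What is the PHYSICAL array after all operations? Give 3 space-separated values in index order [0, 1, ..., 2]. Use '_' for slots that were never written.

After op 1 (write(20)): arr=[20 _ _] head=0 tail=1 count=1
After op 2 (write(7)): arr=[20 7 _] head=0 tail=2 count=2
After op 3 (write(13)): arr=[20 7 13] head=0 tail=0 count=3
After op 4 (write(19)): arr=[19 7 13] head=1 tail=1 count=3
After op 5 (read()): arr=[19 7 13] head=2 tail=1 count=2
After op 6 (read()): arr=[19 7 13] head=0 tail=1 count=1
After op 7 (write(10)): arr=[19 10 13] head=0 tail=2 count=2
After op 8 (write(18)): arr=[19 10 18] head=0 tail=0 count=3
After op 9 (write(15)): arr=[15 10 18] head=1 tail=1 count=3
After op 10 (read()): arr=[15 10 18] head=2 tail=1 count=2
After op 11 (write(14)): arr=[15 14 18] head=2 tail=2 count=3

Answer: 15 14 18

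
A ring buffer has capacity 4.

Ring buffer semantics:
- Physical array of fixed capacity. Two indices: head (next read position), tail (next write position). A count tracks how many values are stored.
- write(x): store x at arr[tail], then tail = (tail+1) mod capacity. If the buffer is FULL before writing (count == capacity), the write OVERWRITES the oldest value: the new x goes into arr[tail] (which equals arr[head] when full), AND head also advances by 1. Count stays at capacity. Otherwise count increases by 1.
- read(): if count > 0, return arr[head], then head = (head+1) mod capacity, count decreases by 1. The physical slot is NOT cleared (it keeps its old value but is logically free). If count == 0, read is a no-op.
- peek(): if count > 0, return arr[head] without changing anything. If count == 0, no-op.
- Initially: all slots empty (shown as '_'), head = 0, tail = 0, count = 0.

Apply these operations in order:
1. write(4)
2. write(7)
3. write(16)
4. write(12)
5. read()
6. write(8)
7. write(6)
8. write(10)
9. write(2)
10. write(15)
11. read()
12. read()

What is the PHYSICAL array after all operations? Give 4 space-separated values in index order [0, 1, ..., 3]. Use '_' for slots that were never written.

After op 1 (write(4)): arr=[4 _ _ _] head=0 tail=1 count=1
After op 2 (write(7)): arr=[4 7 _ _] head=0 tail=2 count=2
After op 3 (write(16)): arr=[4 7 16 _] head=0 tail=3 count=3
After op 4 (write(12)): arr=[4 7 16 12] head=0 tail=0 count=4
After op 5 (read()): arr=[4 7 16 12] head=1 tail=0 count=3
After op 6 (write(8)): arr=[8 7 16 12] head=1 tail=1 count=4
After op 7 (write(6)): arr=[8 6 16 12] head=2 tail=2 count=4
After op 8 (write(10)): arr=[8 6 10 12] head=3 tail=3 count=4
After op 9 (write(2)): arr=[8 6 10 2] head=0 tail=0 count=4
After op 10 (write(15)): arr=[15 6 10 2] head=1 tail=1 count=4
After op 11 (read()): arr=[15 6 10 2] head=2 tail=1 count=3
After op 12 (read()): arr=[15 6 10 2] head=3 tail=1 count=2

Answer: 15 6 10 2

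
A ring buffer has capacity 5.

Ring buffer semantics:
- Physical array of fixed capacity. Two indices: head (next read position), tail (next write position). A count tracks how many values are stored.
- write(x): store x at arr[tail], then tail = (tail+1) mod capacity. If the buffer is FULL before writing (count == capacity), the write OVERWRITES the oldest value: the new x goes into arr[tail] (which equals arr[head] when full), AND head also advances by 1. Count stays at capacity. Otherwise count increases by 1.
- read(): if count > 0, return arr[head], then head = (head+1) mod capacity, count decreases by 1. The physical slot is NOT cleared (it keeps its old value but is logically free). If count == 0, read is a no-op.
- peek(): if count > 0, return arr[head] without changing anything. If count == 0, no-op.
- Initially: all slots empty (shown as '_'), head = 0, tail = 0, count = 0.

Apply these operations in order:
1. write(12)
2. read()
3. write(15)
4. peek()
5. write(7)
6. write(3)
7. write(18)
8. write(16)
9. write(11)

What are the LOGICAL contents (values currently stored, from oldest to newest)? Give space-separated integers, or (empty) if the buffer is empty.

Answer: 7 3 18 16 11

Derivation:
After op 1 (write(12)): arr=[12 _ _ _ _] head=0 tail=1 count=1
After op 2 (read()): arr=[12 _ _ _ _] head=1 tail=1 count=0
After op 3 (write(15)): arr=[12 15 _ _ _] head=1 tail=2 count=1
After op 4 (peek()): arr=[12 15 _ _ _] head=1 tail=2 count=1
After op 5 (write(7)): arr=[12 15 7 _ _] head=1 tail=3 count=2
After op 6 (write(3)): arr=[12 15 7 3 _] head=1 tail=4 count=3
After op 7 (write(18)): arr=[12 15 7 3 18] head=1 tail=0 count=4
After op 8 (write(16)): arr=[16 15 7 3 18] head=1 tail=1 count=5
After op 9 (write(11)): arr=[16 11 7 3 18] head=2 tail=2 count=5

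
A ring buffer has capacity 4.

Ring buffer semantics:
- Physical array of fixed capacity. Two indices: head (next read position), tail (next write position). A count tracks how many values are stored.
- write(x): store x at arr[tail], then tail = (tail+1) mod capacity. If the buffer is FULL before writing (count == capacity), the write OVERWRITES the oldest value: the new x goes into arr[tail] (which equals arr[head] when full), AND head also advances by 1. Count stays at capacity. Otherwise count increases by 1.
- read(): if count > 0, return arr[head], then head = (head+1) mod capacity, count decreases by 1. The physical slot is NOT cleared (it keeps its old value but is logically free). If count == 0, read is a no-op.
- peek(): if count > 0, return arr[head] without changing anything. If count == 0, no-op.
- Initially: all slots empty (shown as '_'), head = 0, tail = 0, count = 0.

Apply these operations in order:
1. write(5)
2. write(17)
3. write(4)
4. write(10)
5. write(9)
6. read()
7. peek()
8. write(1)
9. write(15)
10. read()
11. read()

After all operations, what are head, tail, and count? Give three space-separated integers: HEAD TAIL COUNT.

Answer: 1 3 2

Derivation:
After op 1 (write(5)): arr=[5 _ _ _] head=0 tail=1 count=1
After op 2 (write(17)): arr=[5 17 _ _] head=0 tail=2 count=2
After op 3 (write(4)): arr=[5 17 4 _] head=0 tail=3 count=3
After op 4 (write(10)): arr=[5 17 4 10] head=0 tail=0 count=4
After op 5 (write(9)): arr=[9 17 4 10] head=1 tail=1 count=4
After op 6 (read()): arr=[9 17 4 10] head=2 tail=1 count=3
After op 7 (peek()): arr=[9 17 4 10] head=2 tail=1 count=3
After op 8 (write(1)): arr=[9 1 4 10] head=2 tail=2 count=4
After op 9 (write(15)): arr=[9 1 15 10] head=3 tail=3 count=4
After op 10 (read()): arr=[9 1 15 10] head=0 tail=3 count=3
After op 11 (read()): arr=[9 1 15 10] head=1 tail=3 count=2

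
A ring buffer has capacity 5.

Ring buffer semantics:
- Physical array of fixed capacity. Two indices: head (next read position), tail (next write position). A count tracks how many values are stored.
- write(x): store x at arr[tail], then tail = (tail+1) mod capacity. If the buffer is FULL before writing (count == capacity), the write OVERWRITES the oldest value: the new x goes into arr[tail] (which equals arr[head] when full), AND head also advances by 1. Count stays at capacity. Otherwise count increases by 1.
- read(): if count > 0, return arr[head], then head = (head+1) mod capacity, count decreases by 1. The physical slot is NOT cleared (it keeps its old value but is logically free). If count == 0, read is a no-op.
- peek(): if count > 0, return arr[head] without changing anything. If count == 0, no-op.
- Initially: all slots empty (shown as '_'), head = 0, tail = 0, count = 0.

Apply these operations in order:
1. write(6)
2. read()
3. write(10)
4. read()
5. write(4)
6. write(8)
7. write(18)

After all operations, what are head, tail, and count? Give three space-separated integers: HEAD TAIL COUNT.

After op 1 (write(6)): arr=[6 _ _ _ _] head=0 tail=1 count=1
After op 2 (read()): arr=[6 _ _ _ _] head=1 tail=1 count=0
After op 3 (write(10)): arr=[6 10 _ _ _] head=1 tail=2 count=1
After op 4 (read()): arr=[6 10 _ _ _] head=2 tail=2 count=0
After op 5 (write(4)): arr=[6 10 4 _ _] head=2 tail=3 count=1
After op 6 (write(8)): arr=[6 10 4 8 _] head=2 tail=4 count=2
After op 7 (write(18)): arr=[6 10 4 8 18] head=2 tail=0 count=3

Answer: 2 0 3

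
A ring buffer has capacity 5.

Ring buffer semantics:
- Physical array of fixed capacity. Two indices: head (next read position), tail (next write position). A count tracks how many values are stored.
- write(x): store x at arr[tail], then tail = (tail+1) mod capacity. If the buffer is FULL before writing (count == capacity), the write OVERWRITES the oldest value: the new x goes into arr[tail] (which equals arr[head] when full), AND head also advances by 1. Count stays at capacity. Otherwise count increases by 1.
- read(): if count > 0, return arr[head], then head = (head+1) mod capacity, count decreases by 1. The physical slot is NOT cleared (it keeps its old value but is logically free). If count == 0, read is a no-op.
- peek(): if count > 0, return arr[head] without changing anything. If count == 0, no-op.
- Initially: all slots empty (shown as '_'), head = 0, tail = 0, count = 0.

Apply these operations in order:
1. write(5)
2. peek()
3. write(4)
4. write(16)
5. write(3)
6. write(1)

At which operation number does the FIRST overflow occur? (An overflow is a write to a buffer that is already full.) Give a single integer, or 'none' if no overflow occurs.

Answer: none

Derivation:
After op 1 (write(5)): arr=[5 _ _ _ _] head=0 tail=1 count=1
After op 2 (peek()): arr=[5 _ _ _ _] head=0 tail=1 count=1
After op 3 (write(4)): arr=[5 4 _ _ _] head=0 tail=2 count=2
After op 4 (write(16)): arr=[5 4 16 _ _] head=0 tail=3 count=3
After op 5 (write(3)): arr=[5 4 16 3 _] head=0 tail=4 count=4
After op 6 (write(1)): arr=[5 4 16 3 1] head=0 tail=0 count=5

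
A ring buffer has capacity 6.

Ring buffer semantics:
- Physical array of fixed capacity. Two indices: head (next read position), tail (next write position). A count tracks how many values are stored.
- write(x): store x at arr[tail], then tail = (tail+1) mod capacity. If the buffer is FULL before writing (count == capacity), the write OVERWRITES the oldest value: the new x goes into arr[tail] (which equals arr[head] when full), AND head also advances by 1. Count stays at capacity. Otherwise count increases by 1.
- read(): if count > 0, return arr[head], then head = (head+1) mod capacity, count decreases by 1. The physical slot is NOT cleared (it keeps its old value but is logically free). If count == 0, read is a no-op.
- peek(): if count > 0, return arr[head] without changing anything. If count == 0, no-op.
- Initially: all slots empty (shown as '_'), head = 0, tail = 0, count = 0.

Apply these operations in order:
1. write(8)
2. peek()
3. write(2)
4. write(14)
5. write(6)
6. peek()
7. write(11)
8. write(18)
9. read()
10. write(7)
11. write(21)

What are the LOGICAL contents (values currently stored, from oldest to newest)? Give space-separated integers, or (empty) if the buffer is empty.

Answer: 14 6 11 18 7 21

Derivation:
After op 1 (write(8)): arr=[8 _ _ _ _ _] head=0 tail=1 count=1
After op 2 (peek()): arr=[8 _ _ _ _ _] head=0 tail=1 count=1
After op 3 (write(2)): arr=[8 2 _ _ _ _] head=0 tail=2 count=2
After op 4 (write(14)): arr=[8 2 14 _ _ _] head=0 tail=3 count=3
After op 5 (write(6)): arr=[8 2 14 6 _ _] head=0 tail=4 count=4
After op 6 (peek()): arr=[8 2 14 6 _ _] head=0 tail=4 count=4
After op 7 (write(11)): arr=[8 2 14 6 11 _] head=0 tail=5 count=5
After op 8 (write(18)): arr=[8 2 14 6 11 18] head=0 tail=0 count=6
After op 9 (read()): arr=[8 2 14 6 11 18] head=1 tail=0 count=5
After op 10 (write(7)): arr=[7 2 14 6 11 18] head=1 tail=1 count=6
After op 11 (write(21)): arr=[7 21 14 6 11 18] head=2 tail=2 count=6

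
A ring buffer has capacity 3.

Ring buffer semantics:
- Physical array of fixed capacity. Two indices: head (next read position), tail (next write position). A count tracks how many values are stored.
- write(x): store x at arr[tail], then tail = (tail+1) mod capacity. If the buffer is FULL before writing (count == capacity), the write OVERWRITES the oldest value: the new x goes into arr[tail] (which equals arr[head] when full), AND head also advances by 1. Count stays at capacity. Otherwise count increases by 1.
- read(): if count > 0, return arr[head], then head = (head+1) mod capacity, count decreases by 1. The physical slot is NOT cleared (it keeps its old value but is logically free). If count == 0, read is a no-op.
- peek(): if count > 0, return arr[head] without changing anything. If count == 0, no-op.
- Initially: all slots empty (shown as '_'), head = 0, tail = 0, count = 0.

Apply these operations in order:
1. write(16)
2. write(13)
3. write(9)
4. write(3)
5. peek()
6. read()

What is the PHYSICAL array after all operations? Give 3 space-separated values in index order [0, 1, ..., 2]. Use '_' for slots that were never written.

After op 1 (write(16)): arr=[16 _ _] head=0 tail=1 count=1
After op 2 (write(13)): arr=[16 13 _] head=0 tail=2 count=2
After op 3 (write(9)): arr=[16 13 9] head=0 tail=0 count=3
After op 4 (write(3)): arr=[3 13 9] head=1 tail=1 count=3
After op 5 (peek()): arr=[3 13 9] head=1 tail=1 count=3
After op 6 (read()): arr=[3 13 9] head=2 tail=1 count=2

Answer: 3 13 9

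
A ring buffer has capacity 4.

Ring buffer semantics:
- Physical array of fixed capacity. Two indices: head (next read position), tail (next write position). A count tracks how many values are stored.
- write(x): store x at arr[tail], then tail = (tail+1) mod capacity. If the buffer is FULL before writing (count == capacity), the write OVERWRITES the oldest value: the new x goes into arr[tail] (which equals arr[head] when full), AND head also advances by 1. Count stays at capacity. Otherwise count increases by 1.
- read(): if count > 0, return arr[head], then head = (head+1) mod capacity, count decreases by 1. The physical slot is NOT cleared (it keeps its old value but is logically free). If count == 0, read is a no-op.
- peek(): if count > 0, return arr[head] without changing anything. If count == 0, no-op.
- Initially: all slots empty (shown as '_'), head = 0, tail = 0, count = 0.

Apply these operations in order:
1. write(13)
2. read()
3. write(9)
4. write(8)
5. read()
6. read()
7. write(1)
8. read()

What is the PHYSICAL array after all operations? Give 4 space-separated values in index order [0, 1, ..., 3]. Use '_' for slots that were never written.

Answer: 13 9 8 1

Derivation:
After op 1 (write(13)): arr=[13 _ _ _] head=0 tail=1 count=1
After op 2 (read()): arr=[13 _ _ _] head=1 tail=1 count=0
After op 3 (write(9)): arr=[13 9 _ _] head=1 tail=2 count=1
After op 4 (write(8)): arr=[13 9 8 _] head=1 tail=3 count=2
After op 5 (read()): arr=[13 9 8 _] head=2 tail=3 count=1
After op 6 (read()): arr=[13 9 8 _] head=3 tail=3 count=0
After op 7 (write(1)): arr=[13 9 8 1] head=3 tail=0 count=1
After op 8 (read()): arr=[13 9 8 1] head=0 tail=0 count=0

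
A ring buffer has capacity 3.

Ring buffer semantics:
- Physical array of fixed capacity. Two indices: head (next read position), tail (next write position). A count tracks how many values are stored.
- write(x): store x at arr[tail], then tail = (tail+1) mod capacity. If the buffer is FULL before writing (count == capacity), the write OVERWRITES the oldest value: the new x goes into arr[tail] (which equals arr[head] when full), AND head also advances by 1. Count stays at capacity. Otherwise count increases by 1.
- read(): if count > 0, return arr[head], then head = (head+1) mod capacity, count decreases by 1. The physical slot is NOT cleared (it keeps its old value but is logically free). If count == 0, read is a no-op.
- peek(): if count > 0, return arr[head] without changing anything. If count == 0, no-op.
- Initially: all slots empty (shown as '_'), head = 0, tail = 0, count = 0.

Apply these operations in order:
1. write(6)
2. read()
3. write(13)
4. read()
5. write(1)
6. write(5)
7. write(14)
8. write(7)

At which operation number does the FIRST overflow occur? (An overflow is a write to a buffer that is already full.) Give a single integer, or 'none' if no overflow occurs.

Answer: 8

Derivation:
After op 1 (write(6)): arr=[6 _ _] head=0 tail=1 count=1
After op 2 (read()): arr=[6 _ _] head=1 tail=1 count=0
After op 3 (write(13)): arr=[6 13 _] head=1 tail=2 count=1
After op 4 (read()): arr=[6 13 _] head=2 tail=2 count=0
After op 5 (write(1)): arr=[6 13 1] head=2 tail=0 count=1
After op 6 (write(5)): arr=[5 13 1] head=2 tail=1 count=2
After op 7 (write(14)): arr=[5 14 1] head=2 tail=2 count=3
After op 8 (write(7)): arr=[5 14 7] head=0 tail=0 count=3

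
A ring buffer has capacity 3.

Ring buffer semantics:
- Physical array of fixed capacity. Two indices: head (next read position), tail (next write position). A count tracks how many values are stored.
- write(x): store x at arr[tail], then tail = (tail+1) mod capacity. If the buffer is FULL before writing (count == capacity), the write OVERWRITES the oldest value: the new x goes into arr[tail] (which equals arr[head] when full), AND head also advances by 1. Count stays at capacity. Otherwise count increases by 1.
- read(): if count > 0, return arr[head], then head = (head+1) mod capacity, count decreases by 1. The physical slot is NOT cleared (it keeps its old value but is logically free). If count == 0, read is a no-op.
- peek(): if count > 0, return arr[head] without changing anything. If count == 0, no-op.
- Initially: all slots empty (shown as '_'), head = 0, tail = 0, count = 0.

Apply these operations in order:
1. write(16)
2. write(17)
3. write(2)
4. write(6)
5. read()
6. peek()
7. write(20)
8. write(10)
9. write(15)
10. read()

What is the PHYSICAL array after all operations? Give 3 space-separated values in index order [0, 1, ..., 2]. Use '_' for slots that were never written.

After op 1 (write(16)): arr=[16 _ _] head=0 tail=1 count=1
After op 2 (write(17)): arr=[16 17 _] head=0 tail=2 count=2
After op 3 (write(2)): arr=[16 17 2] head=0 tail=0 count=3
After op 4 (write(6)): arr=[6 17 2] head=1 tail=1 count=3
After op 5 (read()): arr=[6 17 2] head=2 tail=1 count=2
After op 6 (peek()): arr=[6 17 2] head=2 tail=1 count=2
After op 7 (write(20)): arr=[6 20 2] head=2 tail=2 count=3
After op 8 (write(10)): arr=[6 20 10] head=0 tail=0 count=3
After op 9 (write(15)): arr=[15 20 10] head=1 tail=1 count=3
After op 10 (read()): arr=[15 20 10] head=2 tail=1 count=2

Answer: 15 20 10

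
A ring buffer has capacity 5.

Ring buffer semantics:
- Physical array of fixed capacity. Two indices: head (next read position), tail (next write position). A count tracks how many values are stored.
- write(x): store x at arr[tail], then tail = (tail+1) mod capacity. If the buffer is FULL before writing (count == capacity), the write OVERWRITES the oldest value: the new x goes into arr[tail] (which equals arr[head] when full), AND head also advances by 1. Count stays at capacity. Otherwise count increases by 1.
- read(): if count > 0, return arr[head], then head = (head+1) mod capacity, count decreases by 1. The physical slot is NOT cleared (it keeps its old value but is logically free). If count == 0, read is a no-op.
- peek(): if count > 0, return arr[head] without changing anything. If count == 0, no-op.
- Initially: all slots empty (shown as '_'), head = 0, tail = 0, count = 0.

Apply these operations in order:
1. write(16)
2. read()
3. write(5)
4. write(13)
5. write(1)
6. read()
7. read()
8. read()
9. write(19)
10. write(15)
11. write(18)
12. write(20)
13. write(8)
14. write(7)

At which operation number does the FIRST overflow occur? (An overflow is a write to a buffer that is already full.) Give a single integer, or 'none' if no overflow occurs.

After op 1 (write(16)): arr=[16 _ _ _ _] head=0 tail=1 count=1
After op 2 (read()): arr=[16 _ _ _ _] head=1 tail=1 count=0
After op 3 (write(5)): arr=[16 5 _ _ _] head=1 tail=2 count=1
After op 4 (write(13)): arr=[16 5 13 _ _] head=1 tail=3 count=2
After op 5 (write(1)): arr=[16 5 13 1 _] head=1 tail=4 count=3
After op 6 (read()): arr=[16 5 13 1 _] head=2 tail=4 count=2
After op 7 (read()): arr=[16 5 13 1 _] head=3 tail=4 count=1
After op 8 (read()): arr=[16 5 13 1 _] head=4 tail=4 count=0
After op 9 (write(19)): arr=[16 5 13 1 19] head=4 tail=0 count=1
After op 10 (write(15)): arr=[15 5 13 1 19] head=4 tail=1 count=2
After op 11 (write(18)): arr=[15 18 13 1 19] head=4 tail=2 count=3
After op 12 (write(20)): arr=[15 18 20 1 19] head=4 tail=3 count=4
After op 13 (write(8)): arr=[15 18 20 8 19] head=4 tail=4 count=5
After op 14 (write(7)): arr=[15 18 20 8 7] head=0 tail=0 count=5

Answer: 14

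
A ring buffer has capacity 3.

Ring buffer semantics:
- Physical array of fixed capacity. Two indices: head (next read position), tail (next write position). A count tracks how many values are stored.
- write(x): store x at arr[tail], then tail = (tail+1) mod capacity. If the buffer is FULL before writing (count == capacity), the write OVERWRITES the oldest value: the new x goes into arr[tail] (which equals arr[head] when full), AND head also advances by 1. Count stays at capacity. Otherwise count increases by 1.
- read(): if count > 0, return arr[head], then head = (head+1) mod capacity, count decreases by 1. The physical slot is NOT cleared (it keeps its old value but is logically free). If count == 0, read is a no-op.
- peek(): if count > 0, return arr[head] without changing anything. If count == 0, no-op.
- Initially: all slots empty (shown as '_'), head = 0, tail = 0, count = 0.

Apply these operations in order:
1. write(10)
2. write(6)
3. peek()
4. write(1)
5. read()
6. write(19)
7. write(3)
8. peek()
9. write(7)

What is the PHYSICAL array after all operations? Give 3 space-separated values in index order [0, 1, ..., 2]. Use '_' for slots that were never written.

After op 1 (write(10)): arr=[10 _ _] head=0 tail=1 count=1
After op 2 (write(6)): arr=[10 6 _] head=0 tail=2 count=2
After op 3 (peek()): arr=[10 6 _] head=0 tail=2 count=2
After op 4 (write(1)): arr=[10 6 1] head=0 tail=0 count=3
After op 5 (read()): arr=[10 6 1] head=1 tail=0 count=2
After op 6 (write(19)): arr=[19 6 1] head=1 tail=1 count=3
After op 7 (write(3)): arr=[19 3 1] head=2 tail=2 count=3
After op 8 (peek()): arr=[19 3 1] head=2 tail=2 count=3
After op 9 (write(7)): arr=[19 3 7] head=0 tail=0 count=3

Answer: 19 3 7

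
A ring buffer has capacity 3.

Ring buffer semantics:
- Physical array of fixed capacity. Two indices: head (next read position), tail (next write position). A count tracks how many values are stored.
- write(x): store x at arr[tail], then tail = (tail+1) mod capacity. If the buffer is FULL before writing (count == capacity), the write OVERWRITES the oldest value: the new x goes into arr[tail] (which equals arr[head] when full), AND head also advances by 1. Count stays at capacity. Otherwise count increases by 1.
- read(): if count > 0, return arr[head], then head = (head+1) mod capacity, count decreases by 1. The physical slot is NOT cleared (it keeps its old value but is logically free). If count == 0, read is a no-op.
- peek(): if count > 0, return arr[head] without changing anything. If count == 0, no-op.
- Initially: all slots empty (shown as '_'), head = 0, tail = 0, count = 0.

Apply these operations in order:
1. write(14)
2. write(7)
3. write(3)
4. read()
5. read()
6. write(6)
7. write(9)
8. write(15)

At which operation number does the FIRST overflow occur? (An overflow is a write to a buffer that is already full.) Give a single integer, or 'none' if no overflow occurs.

Answer: 8

Derivation:
After op 1 (write(14)): arr=[14 _ _] head=0 tail=1 count=1
After op 2 (write(7)): arr=[14 7 _] head=0 tail=2 count=2
After op 3 (write(3)): arr=[14 7 3] head=0 tail=0 count=3
After op 4 (read()): arr=[14 7 3] head=1 tail=0 count=2
After op 5 (read()): arr=[14 7 3] head=2 tail=0 count=1
After op 6 (write(6)): arr=[6 7 3] head=2 tail=1 count=2
After op 7 (write(9)): arr=[6 9 3] head=2 tail=2 count=3
After op 8 (write(15)): arr=[6 9 15] head=0 tail=0 count=3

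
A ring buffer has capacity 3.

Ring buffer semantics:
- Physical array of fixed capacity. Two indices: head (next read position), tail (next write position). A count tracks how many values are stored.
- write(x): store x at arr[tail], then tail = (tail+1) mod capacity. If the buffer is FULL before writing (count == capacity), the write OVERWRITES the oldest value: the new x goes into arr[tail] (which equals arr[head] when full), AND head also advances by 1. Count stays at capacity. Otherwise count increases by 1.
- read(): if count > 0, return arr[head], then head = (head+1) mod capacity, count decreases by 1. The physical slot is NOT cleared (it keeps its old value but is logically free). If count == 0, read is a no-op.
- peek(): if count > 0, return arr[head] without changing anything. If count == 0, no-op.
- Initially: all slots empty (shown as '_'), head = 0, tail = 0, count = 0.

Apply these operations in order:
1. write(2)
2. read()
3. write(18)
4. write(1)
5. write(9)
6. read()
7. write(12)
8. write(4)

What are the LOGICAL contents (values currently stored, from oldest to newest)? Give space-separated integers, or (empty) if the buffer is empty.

Answer: 9 12 4

Derivation:
After op 1 (write(2)): arr=[2 _ _] head=0 tail=1 count=1
After op 2 (read()): arr=[2 _ _] head=1 tail=1 count=0
After op 3 (write(18)): arr=[2 18 _] head=1 tail=2 count=1
After op 4 (write(1)): arr=[2 18 1] head=1 tail=0 count=2
After op 5 (write(9)): arr=[9 18 1] head=1 tail=1 count=3
After op 6 (read()): arr=[9 18 1] head=2 tail=1 count=2
After op 7 (write(12)): arr=[9 12 1] head=2 tail=2 count=3
After op 8 (write(4)): arr=[9 12 4] head=0 tail=0 count=3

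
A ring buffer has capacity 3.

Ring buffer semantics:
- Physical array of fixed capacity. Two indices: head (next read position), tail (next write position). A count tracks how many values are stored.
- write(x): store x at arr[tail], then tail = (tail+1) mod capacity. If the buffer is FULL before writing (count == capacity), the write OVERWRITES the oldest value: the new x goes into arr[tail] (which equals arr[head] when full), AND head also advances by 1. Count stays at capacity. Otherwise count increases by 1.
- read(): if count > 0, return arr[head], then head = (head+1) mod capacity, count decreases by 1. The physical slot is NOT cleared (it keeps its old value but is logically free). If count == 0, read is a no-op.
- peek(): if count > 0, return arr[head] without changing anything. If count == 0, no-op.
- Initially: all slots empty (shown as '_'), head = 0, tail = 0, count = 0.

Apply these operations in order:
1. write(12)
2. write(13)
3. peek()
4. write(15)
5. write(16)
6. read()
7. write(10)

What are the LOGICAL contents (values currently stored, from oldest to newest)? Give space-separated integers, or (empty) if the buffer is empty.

Answer: 15 16 10

Derivation:
After op 1 (write(12)): arr=[12 _ _] head=0 tail=1 count=1
After op 2 (write(13)): arr=[12 13 _] head=0 tail=2 count=2
After op 3 (peek()): arr=[12 13 _] head=0 tail=2 count=2
After op 4 (write(15)): arr=[12 13 15] head=0 tail=0 count=3
After op 5 (write(16)): arr=[16 13 15] head=1 tail=1 count=3
After op 6 (read()): arr=[16 13 15] head=2 tail=1 count=2
After op 7 (write(10)): arr=[16 10 15] head=2 tail=2 count=3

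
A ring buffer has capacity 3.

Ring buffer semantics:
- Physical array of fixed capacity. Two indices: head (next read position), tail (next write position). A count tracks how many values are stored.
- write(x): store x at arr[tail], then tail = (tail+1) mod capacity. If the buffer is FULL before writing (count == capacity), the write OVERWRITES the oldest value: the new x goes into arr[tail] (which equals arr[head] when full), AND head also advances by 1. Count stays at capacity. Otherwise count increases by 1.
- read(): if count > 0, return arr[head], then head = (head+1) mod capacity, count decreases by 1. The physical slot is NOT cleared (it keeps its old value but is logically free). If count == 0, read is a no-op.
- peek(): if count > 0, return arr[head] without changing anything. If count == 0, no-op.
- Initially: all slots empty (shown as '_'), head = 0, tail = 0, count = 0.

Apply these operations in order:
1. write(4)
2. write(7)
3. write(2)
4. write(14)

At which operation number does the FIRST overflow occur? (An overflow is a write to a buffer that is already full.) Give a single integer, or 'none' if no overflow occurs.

Answer: 4

Derivation:
After op 1 (write(4)): arr=[4 _ _] head=0 tail=1 count=1
After op 2 (write(7)): arr=[4 7 _] head=0 tail=2 count=2
After op 3 (write(2)): arr=[4 7 2] head=0 tail=0 count=3
After op 4 (write(14)): arr=[14 7 2] head=1 tail=1 count=3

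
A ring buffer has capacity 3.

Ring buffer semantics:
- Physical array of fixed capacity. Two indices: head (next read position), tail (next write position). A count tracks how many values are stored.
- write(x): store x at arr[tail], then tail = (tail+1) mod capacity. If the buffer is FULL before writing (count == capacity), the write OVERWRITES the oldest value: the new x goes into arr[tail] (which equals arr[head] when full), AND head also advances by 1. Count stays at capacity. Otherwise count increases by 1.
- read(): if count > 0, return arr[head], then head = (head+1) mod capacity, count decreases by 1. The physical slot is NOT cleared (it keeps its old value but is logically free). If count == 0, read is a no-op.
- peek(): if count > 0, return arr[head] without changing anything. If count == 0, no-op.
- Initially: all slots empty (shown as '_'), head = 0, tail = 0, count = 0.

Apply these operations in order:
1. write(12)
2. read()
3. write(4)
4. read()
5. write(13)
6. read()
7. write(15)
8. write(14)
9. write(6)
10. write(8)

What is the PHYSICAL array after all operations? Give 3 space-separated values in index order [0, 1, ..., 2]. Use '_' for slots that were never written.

After op 1 (write(12)): arr=[12 _ _] head=0 tail=1 count=1
After op 2 (read()): arr=[12 _ _] head=1 tail=1 count=0
After op 3 (write(4)): arr=[12 4 _] head=1 tail=2 count=1
After op 4 (read()): arr=[12 4 _] head=2 tail=2 count=0
After op 5 (write(13)): arr=[12 4 13] head=2 tail=0 count=1
After op 6 (read()): arr=[12 4 13] head=0 tail=0 count=0
After op 7 (write(15)): arr=[15 4 13] head=0 tail=1 count=1
After op 8 (write(14)): arr=[15 14 13] head=0 tail=2 count=2
After op 9 (write(6)): arr=[15 14 6] head=0 tail=0 count=3
After op 10 (write(8)): arr=[8 14 6] head=1 tail=1 count=3

Answer: 8 14 6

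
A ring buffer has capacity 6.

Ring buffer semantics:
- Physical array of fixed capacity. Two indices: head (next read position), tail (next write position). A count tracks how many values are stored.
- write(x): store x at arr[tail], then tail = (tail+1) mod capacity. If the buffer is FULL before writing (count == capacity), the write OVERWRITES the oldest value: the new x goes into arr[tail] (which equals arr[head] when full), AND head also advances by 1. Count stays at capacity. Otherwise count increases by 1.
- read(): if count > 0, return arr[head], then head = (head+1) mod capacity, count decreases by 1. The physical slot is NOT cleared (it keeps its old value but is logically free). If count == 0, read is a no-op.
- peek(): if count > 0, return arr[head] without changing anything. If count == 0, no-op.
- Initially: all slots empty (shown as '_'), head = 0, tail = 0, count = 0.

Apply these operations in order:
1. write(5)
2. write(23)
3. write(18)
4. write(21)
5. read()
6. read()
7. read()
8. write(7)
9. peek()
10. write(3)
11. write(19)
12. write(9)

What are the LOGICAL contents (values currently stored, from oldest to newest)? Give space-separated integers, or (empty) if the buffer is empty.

After op 1 (write(5)): arr=[5 _ _ _ _ _] head=0 tail=1 count=1
After op 2 (write(23)): arr=[5 23 _ _ _ _] head=0 tail=2 count=2
After op 3 (write(18)): arr=[5 23 18 _ _ _] head=0 tail=3 count=3
After op 4 (write(21)): arr=[5 23 18 21 _ _] head=0 tail=4 count=4
After op 5 (read()): arr=[5 23 18 21 _ _] head=1 tail=4 count=3
After op 6 (read()): arr=[5 23 18 21 _ _] head=2 tail=4 count=2
After op 7 (read()): arr=[5 23 18 21 _ _] head=3 tail=4 count=1
After op 8 (write(7)): arr=[5 23 18 21 7 _] head=3 tail=5 count=2
After op 9 (peek()): arr=[5 23 18 21 7 _] head=3 tail=5 count=2
After op 10 (write(3)): arr=[5 23 18 21 7 3] head=3 tail=0 count=3
After op 11 (write(19)): arr=[19 23 18 21 7 3] head=3 tail=1 count=4
After op 12 (write(9)): arr=[19 9 18 21 7 3] head=3 tail=2 count=5

Answer: 21 7 3 19 9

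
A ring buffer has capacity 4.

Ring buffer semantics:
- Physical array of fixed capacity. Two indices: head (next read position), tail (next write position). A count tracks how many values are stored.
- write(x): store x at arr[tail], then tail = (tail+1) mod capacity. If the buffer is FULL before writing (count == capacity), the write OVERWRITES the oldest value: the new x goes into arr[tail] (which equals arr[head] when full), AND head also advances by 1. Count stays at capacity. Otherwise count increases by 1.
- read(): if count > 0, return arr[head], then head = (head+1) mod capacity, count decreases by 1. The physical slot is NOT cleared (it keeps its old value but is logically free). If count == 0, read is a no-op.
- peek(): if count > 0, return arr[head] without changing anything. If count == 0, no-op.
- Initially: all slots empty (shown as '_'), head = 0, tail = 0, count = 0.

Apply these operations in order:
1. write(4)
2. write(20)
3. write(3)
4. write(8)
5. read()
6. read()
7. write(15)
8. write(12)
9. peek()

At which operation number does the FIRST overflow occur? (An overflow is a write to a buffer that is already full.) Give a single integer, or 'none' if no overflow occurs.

Answer: none

Derivation:
After op 1 (write(4)): arr=[4 _ _ _] head=0 tail=1 count=1
After op 2 (write(20)): arr=[4 20 _ _] head=0 tail=2 count=2
After op 3 (write(3)): arr=[4 20 3 _] head=0 tail=3 count=3
After op 4 (write(8)): arr=[4 20 3 8] head=0 tail=0 count=4
After op 5 (read()): arr=[4 20 3 8] head=1 tail=0 count=3
After op 6 (read()): arr=[4 20 3 8] head=2 tail=0 count=2
After op 7 (write(15)): arr=[15 20 3 8] head=2 tail=1 count=3
After op 8 (write(12)): arr=[15 12 3 8] head=2 tail=2 count=4
After op 9 (peek()): arr=[15 12 3 8] head=2 tail=2 count=4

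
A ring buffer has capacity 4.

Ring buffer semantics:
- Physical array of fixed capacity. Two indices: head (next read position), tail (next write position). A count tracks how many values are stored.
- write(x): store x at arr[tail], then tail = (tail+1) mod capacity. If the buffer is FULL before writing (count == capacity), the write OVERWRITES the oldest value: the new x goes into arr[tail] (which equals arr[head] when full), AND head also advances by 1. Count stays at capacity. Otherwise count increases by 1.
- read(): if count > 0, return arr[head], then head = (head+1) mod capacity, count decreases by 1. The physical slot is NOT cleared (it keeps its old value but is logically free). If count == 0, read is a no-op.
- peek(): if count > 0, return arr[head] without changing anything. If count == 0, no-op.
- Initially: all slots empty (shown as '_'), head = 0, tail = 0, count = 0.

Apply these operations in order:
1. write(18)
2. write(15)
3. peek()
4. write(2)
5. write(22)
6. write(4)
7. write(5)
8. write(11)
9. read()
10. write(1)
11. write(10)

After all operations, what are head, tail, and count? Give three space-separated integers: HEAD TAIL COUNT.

After op 1 (write(18)): arr=[18 _ _ _] head=0 tail=1 count=1
After op 2 (write(15)): arr=[18 15 _ _] head=0 tail=2 count=2
After op 3 (peek()): arr=[18 15 _ _] head=0 tail=2 count=2
After op 4 (write(2)): arr=[18 15 2 _] head=0 tail=3 count=3
After op 5 (write(22)): arr=[18 15 2 22] head=0 tail=0 count=4
After op 6 (write(4)): arr=[4 15 2 22] head=1 tail=1 count=4
After op 7 (write(5)): arr=[4 5 2 22] head=2 tail=2 count=4
After op 8 (write(11)): arr=[4 5 11 22] head=3 tail=3 count=4
After op 9 (read()): arr=[4 5 11 22] head=0 tail=3 count=3
After op 10 (write(1)): arr=[4 5 11 1] head=0 tail=0 count=4
After op 11 (write(10)): arr=[10 5 11 1] head=1 tail=1 count=4

Answer: 1 1 4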